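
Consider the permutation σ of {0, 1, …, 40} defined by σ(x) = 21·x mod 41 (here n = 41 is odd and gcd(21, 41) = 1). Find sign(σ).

+1

Start at x=16: 16 → 8 → 4 → 2 → 1 → 21 → 31 → … (one orbit).
Decompose π into cycles: lengths [20, 20, 1] (3 cycles, including the fixed point 0).
41 − 3 = 38 transpositions; sign(π) = (−1)^38 = +1.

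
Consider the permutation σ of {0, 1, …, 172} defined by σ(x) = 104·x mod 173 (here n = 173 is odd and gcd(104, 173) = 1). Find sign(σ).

-1

Start at x=149: 149 → 99 → 89 → 87 → 52 → 45 → 9 → … (one orbit).
Cycle lengths of π_104 on ℤ/173ℤ: [172, 1]; 2 cycles in total.
2 cycles on 173: each ℓ→(−1)^(ℓ−1), product (−1)^171 = -1.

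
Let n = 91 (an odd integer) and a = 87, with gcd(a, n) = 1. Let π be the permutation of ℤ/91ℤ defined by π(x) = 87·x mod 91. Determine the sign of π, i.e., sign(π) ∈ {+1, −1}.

-1

Trace 1: π^k(1) = [1, 87, 16, 27, 74, 68] for k=0..5.
18 cycles of lengths [6, 6, 6, 6, 6, 6, 6, 6, 6, 6, 6, 6, 6, 3, 3, 3, 3, 1].
Σ(ℓ_i−1) = 91−18 = 73; sign = (−1)^73 = -1.
Check: (87/91) = -1 by Zolotarev.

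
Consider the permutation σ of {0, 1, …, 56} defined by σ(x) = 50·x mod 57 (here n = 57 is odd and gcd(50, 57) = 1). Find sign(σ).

Orbit of 49 under x↦50x: [49, 56, 7, 8, 1, 50]… (length divides ord_57(50)).
Decompose π into cycles: lengths [6, 6, 6, 6, 6, 6, 6, 6, 6, 2, 1] (11 cycles, including the fixed point 0).
57 − 11 = 46 transpositions; sign(π) = (−1)^46 = +1.
Check: (50/57) = +1 by Zolotarev.

+1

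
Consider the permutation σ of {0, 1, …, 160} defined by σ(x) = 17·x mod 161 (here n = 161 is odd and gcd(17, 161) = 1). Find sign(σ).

Start at x=68: 68 → 29 → 10 → 9 → 153 → 25 → 103 → … (one orbit).
π_17 has 5 disjoint cycles with lengths [66, 66, 22, 6, 1] on {0,…,160}.
sign(π) = (−1)^{n − #cycles} = (−1)^{161−5} = (−1)^156 = +1.
Zolotarev: (17|161) = +1, matching the cycle-count sign.

+1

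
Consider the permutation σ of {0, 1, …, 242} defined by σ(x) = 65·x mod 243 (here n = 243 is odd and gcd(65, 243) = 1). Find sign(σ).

-1

Orbit of 70 under x↦65x: [70, 176, 19, 20, 85, 179, 214]… (length divides ord_243(65)).
π_65 has 6 disjoint cycles with lengths [162, 54, 18, 6, 2, 1] on {0,…,242}.
Σ(ℓ_i−1) = 243−6 = 237; sign = (−1)^237 = -1.
(65|243)_J = -1 (Zolotarev's lemma cross-check).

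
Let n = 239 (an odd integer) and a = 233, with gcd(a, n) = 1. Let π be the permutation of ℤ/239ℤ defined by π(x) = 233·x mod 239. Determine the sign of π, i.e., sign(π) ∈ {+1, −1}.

Trace 51: π^k(51) = [51, 172, 163, 217, 132, 164, 211] for k=0..6.
π_233 has 8 disjoint cycles with lengths [34, 34, 34, 34, 34, 34, 34, 1] on {0,…,238}.
With 8 cycles on 239 points, sign = (−1)^{239−8} = -1.

-1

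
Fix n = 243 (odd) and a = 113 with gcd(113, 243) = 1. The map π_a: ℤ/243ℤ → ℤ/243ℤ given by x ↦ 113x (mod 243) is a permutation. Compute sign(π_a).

-1

Start at x=200: 200 → 1 → 113 → 133 → 206 → 193 → 182 → … (one orbit).
Decompose π into cycles: lengths [162, 54, 18, 6, 2, 1] (6 cycles, including the fixed point 0).
6 cycles on 243: each ℓ→(−1)^(ℓ−1), product (−1)^237 = -1.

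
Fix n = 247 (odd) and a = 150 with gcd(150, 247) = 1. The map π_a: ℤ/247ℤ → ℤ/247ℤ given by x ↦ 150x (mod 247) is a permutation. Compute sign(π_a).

-1

Start at x=28: 28 → 1 → 150 → 23 → 239 → 35 → 63 → … (one orbit).
π_150 has 10 disjoint cycles with lengths [36, 36, 36, 36, 36, 36, 12, 9, 9, 1] on {0,…,246}.
247 − 10 = 237 transpositions; sign(π) = (−1)^237 = -1.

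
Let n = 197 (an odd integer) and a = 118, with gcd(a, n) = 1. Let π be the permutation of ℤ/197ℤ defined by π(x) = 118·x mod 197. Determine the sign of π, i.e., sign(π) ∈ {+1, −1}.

-1

Orbit of 143 under x↦118x: [143, 129, 53, 147, 10, 195, 158]… (length divides ord_197(118)).
2 cycles of lengths [196, 1].
With 2 cycles on 197 points, sign = (−1)^{197−2} = -1.
The Jacobi symbol (118|197) = -1 (Zolotarev) agrees.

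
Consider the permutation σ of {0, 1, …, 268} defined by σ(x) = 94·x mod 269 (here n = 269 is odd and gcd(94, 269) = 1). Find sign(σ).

-1

Trace 40: π^k(40) = [40, 263, 243, 246, 259, 136, 141] for k=0..6.
2 cycles of lengths [268, 1].
With 2 cycles on 269 points, sign = (−1)^{269−2} = -1.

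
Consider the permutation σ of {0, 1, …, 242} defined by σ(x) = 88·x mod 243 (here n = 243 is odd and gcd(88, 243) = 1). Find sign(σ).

+1

Orbit of 172 under x↦88x: [172, 70, 85, 190, 196, 238, 46]… (length divides ord_243(88)).
π_88 has 11 disjoint cycles with lengths [81, 81, 27, 27, 9, 9, 3, 3, 1, 1, 1] on {0,…,242}.
sign(π) = (−1)^{n − #cycles} = (−1)^{243−11} = (−1)^232 = +1.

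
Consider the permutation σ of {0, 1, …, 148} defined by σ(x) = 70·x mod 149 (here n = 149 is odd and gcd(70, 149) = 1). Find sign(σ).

Trace 132: π^k(132) = [132, 2, 140, 115, 4, 131, 81] for k=0..6.
π_70 has 2 disjoint cycles with lengths [148, 1] on {0,…,148}.
With 2 cycles on 149 points, sign = (−1)^{149−2} = -1.
(70|149)_J = -1 (Zolotarev's lemma cross-check).

-1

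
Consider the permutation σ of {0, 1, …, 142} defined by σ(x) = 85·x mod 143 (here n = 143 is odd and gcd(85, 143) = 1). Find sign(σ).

+1

Trace 19: π^k(19) = [19, 42, 138, 4, 54, 14, 46] for k=0..6.
Cycle type of π: 60×2 + 12 + 10 + 1; total 5 cycles.
5 cycles on 143: each ℓ→(−1)^(ℓ−1), product (−1)^138 = +1.
The Jacobi symbol (85|143) = +1 (Zolotarev) agrees.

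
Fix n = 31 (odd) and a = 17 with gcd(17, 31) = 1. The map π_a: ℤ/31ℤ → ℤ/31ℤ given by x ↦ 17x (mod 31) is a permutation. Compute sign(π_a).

-1

Trace 26: π^k(26) = [26, 8, 12, 18, 27, 25, 22] for k=0..6.
Cycle type of π: 30 + 1; total 2 cycles.
With 2 cycles on 31 points, sign = (−1)^{31−2} = -1.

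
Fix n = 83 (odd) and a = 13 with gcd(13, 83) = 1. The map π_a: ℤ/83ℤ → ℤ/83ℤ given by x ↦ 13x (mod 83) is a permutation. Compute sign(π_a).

-1

Orbit of 7 under x↦13x: [7, 8, 21, 24, 63, 72, 23]… (length divides ord_83(13)).
2 cycles of lengths [82, 1].
2 cycles on 83: each ℓ→(−1)^(ℓ−1), product (−1)^81 = -1.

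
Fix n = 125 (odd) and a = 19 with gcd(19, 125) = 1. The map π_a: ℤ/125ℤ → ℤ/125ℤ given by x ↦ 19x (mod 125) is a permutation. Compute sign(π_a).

+1

Start at x=81: 81 → 39 → 116 → 79 → 1 → 19 → 111 → … (one orbit).
The orbit structure of x ↦ 19x mod 125: 7 orbits of sizes [50, 50, 10, 10, 2, 2, 1].
7 cycles on 125: each ℓ→(−1)^(ℓ−1), product (−1)^118 = +1.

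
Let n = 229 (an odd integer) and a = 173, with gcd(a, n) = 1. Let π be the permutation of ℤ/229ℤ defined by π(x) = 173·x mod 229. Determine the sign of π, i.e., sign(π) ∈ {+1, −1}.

+1

Orbit of 42 under x↦173x: [42, 167, 37, 218, 158, 83, 161]… (length divides ord_229(173)).
Cycle type of π: 57×4 + 1; total 5 cycles.
n − c = 229 − 5 = 224; sign = (−1)^224 = +1.
Check: (173/229) = +1 by Zolotarev.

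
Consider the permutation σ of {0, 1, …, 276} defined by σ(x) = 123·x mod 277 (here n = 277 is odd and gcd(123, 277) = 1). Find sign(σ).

+1

Start at x=258: 258 → 156 → 75 → 84 → 83 → 237 → 66 → … (one orbit).
Decompose π into cycles: lengths [138, 138, 1] (3 cycles, including the fixed point 0).
Σ(ℓ_i−1) = 277−3 = 274; sign = (−1)^274 = +1.
The Jacobi symbol (123|277) = +1 (Zolotarev) agrees.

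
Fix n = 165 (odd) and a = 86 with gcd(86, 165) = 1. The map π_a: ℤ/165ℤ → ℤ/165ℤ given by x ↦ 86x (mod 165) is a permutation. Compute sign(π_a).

-1

Start at x=31: 31 → 26 → 91 → 71 → 1 → 86 → 136 → … (one orbit).
π_86 has 30 disjoint cycles with lengths [10, 10, 10, 10, 10, 10, 10, 10, 10, 10, 5, 5, 5, 5, 5, 5, 5, 5, 5, 5, 2, 2, 2, 2, 2, 1, 1, 1, 1, 1] on {0,…,164}.
With 30 cycles on 165 points, sign = (−1)^{165−30} = -1.
The Jacobi symbol (86|165) = -1 (Zolotarev) agrees.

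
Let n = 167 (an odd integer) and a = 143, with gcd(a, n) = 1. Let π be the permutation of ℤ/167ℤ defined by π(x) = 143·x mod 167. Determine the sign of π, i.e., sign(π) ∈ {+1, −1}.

-1

Orbit of 11 under x↦143x: [11, 70, 157, 73, 85, 131, 29]… (length divides ord_167(143)).
Cycle type of π: 166 + 1; total 2 cycles.
167 − 2 = 165 transpositions; sign(π) = (−1)^165 = -1.
(143|167)_J = -1 (Zolotarev's lemma cross-check).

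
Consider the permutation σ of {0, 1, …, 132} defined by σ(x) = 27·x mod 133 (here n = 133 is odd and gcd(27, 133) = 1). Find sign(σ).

+1

Orbit of 106 under x↦27x: [106, 69, 1, 27, 64, 132]… (length divides ord_133(27)).
Cycle lengths of π_27 on ℤ/133ℤ: [6, 6, 6, 6, 6, 6, 6, 6, 6, 6, 6, 6, 6, 6, 6, 6, 6, 6, 6, 6, 6, 2, 2, 2, 1]; 25 cycles in total.
sign(π) = (−1)^{n − #cycles} = (−1)^{133−25} = (−1)^108 = +1.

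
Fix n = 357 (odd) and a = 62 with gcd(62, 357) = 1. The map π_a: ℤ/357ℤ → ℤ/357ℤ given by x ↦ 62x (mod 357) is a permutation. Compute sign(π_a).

-1

Trace 43: π^k(43) = [43, 167, 1, 62, 274, 209, 106] for k=0..6.
Decompose π into cycles: lengths [16, 16, 16, 16, 16, 16, 16, 16, 16, 16, 16, 16, 16, 16, 16, 16, 16, 16, 16, 16, 16, 2, 2, 2, 2, 2, 2, 2, 2, 2, 2, 1] (32 cycles, including the fixed point 0).
Σ(ℓ_i−1) = 357−32 = 325; sign = (−1)^325 = -1.
The Jacobi symbol (62|357) = -1 (Zolotarev) agrees.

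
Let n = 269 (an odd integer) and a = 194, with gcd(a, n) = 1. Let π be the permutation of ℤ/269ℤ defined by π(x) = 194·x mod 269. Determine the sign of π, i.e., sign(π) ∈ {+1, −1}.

-1

Trace 156: π^k(156) = [156, 136, 22, 233, 10, 57, 29] for k=0..6.
2 cycles of lengths [268, 1].
269 − 2 = 267 transpositions; sign(π) = (−1)^267 = -1.
Zolotarev: (194|269) = -1, matching the cycle-count sign.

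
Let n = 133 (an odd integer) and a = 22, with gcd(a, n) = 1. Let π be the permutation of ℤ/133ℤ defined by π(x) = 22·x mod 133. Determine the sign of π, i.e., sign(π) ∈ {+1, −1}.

-1

Orbit of 71 under x↦22x: [71, 99, 50, 36, 127, 1, 22]… (length divides ord_133(22)).
14 cycles of lengths [18, 18, 18, 18, 18, 18, 18, 1, 1, 1, 1, 1, 1, 1].
14 cycles on 133: each ℓ→(−1)^(ℓ−1), product (−1)^119 = -1.
(22|133)_J = -1 (Zolotarev's lemma cross-check).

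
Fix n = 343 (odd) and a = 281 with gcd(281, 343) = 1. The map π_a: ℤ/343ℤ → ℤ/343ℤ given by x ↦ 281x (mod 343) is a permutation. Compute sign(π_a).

+1

Orbit of 8 under x↦281x: [8, 190, 225, 113, 197, 134, 267]… (length divides ord_343(281)).
Cycle lengths of π_281 on ℤ/343ℤ: [49, 49, 49, 49, 49, 49, 7, 7, 7, 7, 7, 7, 1, 1, 1, 1, 1, 1, 1]; 19 cycles in total.
sign(π) = (−1)^{n − #cycles} = (−1)^{343−19} = (−1)^324 = +1.
The Jacobi symbol (281|343) = +1 (Zolotarev) agrees.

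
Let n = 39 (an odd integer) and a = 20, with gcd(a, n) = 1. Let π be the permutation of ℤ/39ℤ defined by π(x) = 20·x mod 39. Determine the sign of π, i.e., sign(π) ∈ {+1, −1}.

Start at x=10: 10 → 5 → 22 → 11 → 25 → 32 → 16 → … (one orbit).
π_20 has 5 disjoint cycles with lengths [12, 12, 12, 2, 1] on {0,…,38}.
Σ(ℓ_i−1) = 39−5 = 34; sign = (−1)^34 = +1.
Via Zolotarev, sign(π_{20}) = (20|39) = +1.

+1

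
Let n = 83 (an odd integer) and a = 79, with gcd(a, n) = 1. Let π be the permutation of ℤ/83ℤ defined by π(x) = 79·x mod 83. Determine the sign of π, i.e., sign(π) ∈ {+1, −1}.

-1

Orbit of 75 under x↦79x: [75, 32, 38, 14, 27, 58, 17]… (length divides ord_83(79)).
The orbit structure of x ↦ 79x mod 83: 2 orbits of sizes [82, 1].
2 cycles on 83: each ℓ→(−1)^(ℓ−1), product (−1)^81 = -1.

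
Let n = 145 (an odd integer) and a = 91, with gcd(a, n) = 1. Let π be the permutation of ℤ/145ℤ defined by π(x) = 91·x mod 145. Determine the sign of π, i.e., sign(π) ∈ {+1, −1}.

+1

Orbit of 111 under x↦91x: [111, 96, 36, 86, 141, 71, 81]… (length divides ord_145(91)).
π_91 has 15 disjoint cycles with lengths [14, 14, 14, 14, 14, 14, 14, 14, 14, 14, 1, 1, 1, 1, 1] on {0,…,144}.
With 15 cycles on 145 points, sign = (−1)^{145−15} = +1.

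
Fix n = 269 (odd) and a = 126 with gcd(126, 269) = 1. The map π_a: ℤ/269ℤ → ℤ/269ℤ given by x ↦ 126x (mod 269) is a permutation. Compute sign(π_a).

+1

Trace 5: π^k(5) = [5, 92, 25, 191, 125, 148, 87] for k=0..6.
Cycle lengths of π_126 on ℤ/269ℤ: [134, 134, 1]; 3 cycles in total.
3 cycles on 269: each ℓ→(−1)^(ℓ−1), product (−1)^266 = +1.
Check: (126/269) = +1 by Zolotarev.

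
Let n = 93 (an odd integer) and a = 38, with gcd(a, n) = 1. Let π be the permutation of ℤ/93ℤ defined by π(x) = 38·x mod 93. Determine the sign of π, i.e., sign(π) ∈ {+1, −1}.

Start at x=80: 80 → 64 → 14 → 67 → 35 → 28 → 41 → … (one orbit).
6 cycles of lengths [30, 30, 15, 15, 2, 1].
With 6 cycles on 93 points, sign = (−1)^{93−6} = -1.
Check: (38/93) = -1 by Zolotarev.

-1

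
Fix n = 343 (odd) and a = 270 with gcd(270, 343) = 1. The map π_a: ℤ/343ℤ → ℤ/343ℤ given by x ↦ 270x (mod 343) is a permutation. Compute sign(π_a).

Start at x=86: 86 → 239 → 46 → 72 → 232 → 214 → 156 → … (one orbit).
7 cycles of lengths [147, 147, 21, 21, 3, 3, 1].
With 7 cycles on 343 points, sign = (−1)^{343−7} = +1.
The Jacobi symbol (270|343) = +1 (Zolotarev) agrees.

+1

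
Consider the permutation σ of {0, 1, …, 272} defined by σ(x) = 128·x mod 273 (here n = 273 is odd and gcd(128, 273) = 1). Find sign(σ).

Trace 128: π^k(128) = [128, 4, 239, 16, 137, 64, 2] for k=0..6.
27 cycles of lengths [12, 12, 12, 12, 12, 12, 12, 12, 12, 12, 12, 12, 12, 12, 12, 12, 12, 12, 12, 12, 12, 6, 6, 3, 3, 2, 1].
n − c = 273 − 27 = 246; sign = (−1)^246 = +1.

+1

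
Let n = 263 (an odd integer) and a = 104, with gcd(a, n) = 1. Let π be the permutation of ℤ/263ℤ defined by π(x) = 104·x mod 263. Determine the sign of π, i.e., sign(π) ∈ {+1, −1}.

Trace 78: π^k(78) = [78, 222, 207, 225, 256, 61, 32] for k=0..6.
3 cycles of lengths [131, 131, 1].
3 cycles on 263: each ℓ→(−1)^(ℓ−1), product (−1)^260 = +1.

+1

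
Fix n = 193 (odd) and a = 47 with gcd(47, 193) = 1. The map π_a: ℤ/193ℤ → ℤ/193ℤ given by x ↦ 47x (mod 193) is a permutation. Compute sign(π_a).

Start at x=119: 119 → 189 → 5 → 42 → 44 → 138 → 117 → … (one orbit).
Cycle type of π: 192 + 1; total 2 cycles.
sign(π) = (−1)^{n − #cycles} = (−1)^{193−2} = (−1)^191 = -1.

-1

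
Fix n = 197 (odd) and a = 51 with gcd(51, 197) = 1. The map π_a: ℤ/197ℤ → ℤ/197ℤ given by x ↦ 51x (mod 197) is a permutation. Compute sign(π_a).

+1

Start at x=59: 59 → 54 → 193 → 190 → 37 → 114 → 101 → … (one orbit).
Cycle lengths of π_51 on ℤ/197ℤ: [49, 49, 49, 49, 1]; 5 cycles in total.
With 5 cycles on 197 points, sign = (−1)^{197−5} = +1.
Via Zolotarev, sign(π_{51}) = (51|197) = +1.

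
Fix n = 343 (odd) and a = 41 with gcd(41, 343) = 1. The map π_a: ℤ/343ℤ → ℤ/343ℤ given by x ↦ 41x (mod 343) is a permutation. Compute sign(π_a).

Start at x=267: 267 → 314 → 183 → 300 → 295 → 90 → 260 → … (one orbit).
10 cycles of lengths [98, 98, 98, 14, 14, 14, 2, 2, 2, 1].
10 cycles on 343: each ℓ→(−1)^(ℓ−1), product (−1)^333 = -1.

-1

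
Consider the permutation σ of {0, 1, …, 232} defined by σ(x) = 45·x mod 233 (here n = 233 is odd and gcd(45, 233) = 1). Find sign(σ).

-1

Start at x=33: 33 → 87 → 187 → 27 → 50 → 153 → 128 → … (one orbit).
Cycle type of π: 232 + 1; total 2 cycles.
sign(π) = (−1)^{n − #cycles} = (−1)^{233−2} = (−1)^231 = -1.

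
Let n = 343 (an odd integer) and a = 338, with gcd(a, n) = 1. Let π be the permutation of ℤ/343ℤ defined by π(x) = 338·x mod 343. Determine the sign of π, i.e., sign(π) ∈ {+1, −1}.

+1

Orbit of 50 under x↦338x: [50, 93, 221, 267, 37, 158, 239]… (length divides ord_343(338)).
Cycle type of π: 147×2 + 21×2 + 3×2 + 1; total 7 cycles.
sign(π) = (−1)^{n − #cycles} = (−1)^{343−7} = (−1)^336 = +1.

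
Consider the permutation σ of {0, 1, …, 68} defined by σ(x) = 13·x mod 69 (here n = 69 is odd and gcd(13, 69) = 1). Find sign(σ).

+1

Start at x=4: 4 → 52 → 55 → 25 → 49 → 16 → 1 → … (one orbit).
π_13 has 9 disjoint cycles with lengths [11, 11, 11, 11, 11, 11, 1, 1, 1] on {0,…,68}.
Σ(ℓ_i−1) = 69−9 = 60; sign = (−1)^60 = +1.
Check: (13/69) = +1 by Zolotarev.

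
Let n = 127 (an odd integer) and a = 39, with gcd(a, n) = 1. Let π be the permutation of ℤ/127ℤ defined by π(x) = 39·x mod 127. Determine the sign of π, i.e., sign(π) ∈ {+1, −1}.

-1

Trace 107: π^k(107) = [107, 109, 60, 54, 74, 92, 32] for k=0..6.
2 cycles of lengths [126, 1].
Σ(ℓ_i−1) = 127−2 = 125; sign = (−1)^125 = -1.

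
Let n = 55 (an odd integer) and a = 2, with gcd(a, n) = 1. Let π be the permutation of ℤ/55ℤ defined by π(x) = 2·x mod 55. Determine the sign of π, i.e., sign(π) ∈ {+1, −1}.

Start at x=31: 31 → 7 → 14 → 28 → 1 → 2 → 4 → … (one orbit).
Cycle lengths of π_2 on ℤ/55ℤ: [20, 20, 10, 4, 1]; 5 cycles in total.
5 cycles on 55: each ℓ→(−1)^(ℓ−1), product (−1)^50 = +1.

+1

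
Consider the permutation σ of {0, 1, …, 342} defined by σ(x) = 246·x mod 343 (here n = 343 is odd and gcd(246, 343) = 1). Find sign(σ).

+1

Orbit of 197 under x↦246x: [197, 99, 1, 246, 148, 50, 295]… (length divides ord_343(246)).
91 cycles of lengths [7, 7, 7, 7, 7, 7, 7, 7, 7, 7, 7, 7, 7, 7, 7, 7, 7, 7, 7, 7, 7, 7, 7, 7, 7, 7, 7, 7, 7, 7, 7, 7, 7, 7, 7, 7, 7, 7, 7, 7, 7, 7, 1, 1, 1, 1, 1, 1, 1, 1, 1, 1, 1, 1, 1, 1, 1, 1, 1, 1, 1, 1, 1, 1, 1, 1, 1, 1, 1, 1, 1, 1, 1, 1, 1, 1, 1, 1, 1, 1, 1, 1, 1, 1, 1, 1, 1, 1, 1, 1, 1].
n − c = 343 − 91 = 252; sign = (−1)^252 = +1.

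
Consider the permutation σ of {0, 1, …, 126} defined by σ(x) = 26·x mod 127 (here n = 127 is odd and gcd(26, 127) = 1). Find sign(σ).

+1

Orbit of 32 under x↦26x: [32, 70, 42, 76, 71, 68, 117]… (length divides ord_127(26)).
π_26 has 3 disjoint cycles with lengths [63, 63, 1] on {0,…,126}.
Σ(ℓ_i−1) = 127−3 = 124; sign = (−1)^124 = +1.
The Jacobi symbol (26|127) = +1 (Zolotarev) agrees.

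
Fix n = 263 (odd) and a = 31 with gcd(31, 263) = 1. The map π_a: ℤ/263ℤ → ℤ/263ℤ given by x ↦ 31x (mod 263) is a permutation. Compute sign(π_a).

+1

Start at x=138: 138 → 70 → 66 → 205 → 43 → 18 → 32 → … (one orbit).
Decompose π into cycles: lengths [131, 131, 1] (3 cycles, including the fixed point 0).
Σ(ℓ_i−1) = 263−3 = 260; sign = (−1)^260 = +1.
Via Zolotarev, sign(π_{31}) = (31|263) = +1.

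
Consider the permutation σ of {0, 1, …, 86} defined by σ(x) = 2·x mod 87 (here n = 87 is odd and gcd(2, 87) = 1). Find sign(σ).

+1

Start at x=68: 68 → 49 → 11 → 22 → 44 → 1 → 2 → … (one orbit).
Cycle lengths of π_2 on ℤ/87ℤ: [28, 28, 28, 2, 1]; 5 cycles in total.
n − c = 87 − 5 = 82; sign = (−1)^82 = +1.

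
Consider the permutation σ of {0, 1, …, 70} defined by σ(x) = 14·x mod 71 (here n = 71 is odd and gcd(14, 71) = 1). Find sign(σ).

Start at x=25: 25 → 66 → 1 → 14 → 54 → 46 → 5 → … (one orbit).
Decompose π into cycles: lengths [10, 10, 10, 10, 10, 10, 10, 1] (8 cycles, including the fixed point 0).
Σ(ℓ_i−1) = 71−8 = 63; sign = (−1)^63 = -1.

-1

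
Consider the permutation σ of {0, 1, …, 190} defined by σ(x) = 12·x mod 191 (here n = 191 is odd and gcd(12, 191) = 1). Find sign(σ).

+1

Start at x=97: 97 → 18 → 25 → 109 → 162 → 34 → 26 → … (one orbit).
Cycle type of π: 95×2 + 1; total 3 cycles.
191 − 3 = 188 transpositions; sign(π) = (−1)^188 = +1.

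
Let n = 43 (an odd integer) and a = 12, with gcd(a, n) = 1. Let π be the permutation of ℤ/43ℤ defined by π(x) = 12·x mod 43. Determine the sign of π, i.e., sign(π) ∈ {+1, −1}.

Start at x=34: 34 → 21 → 37 → 14 → 39 → 38 → 26 → … (one orbit).
Cycle lengths of π_12 on ℤ/43ℤ: [42, 1]; 2 cycles in total.
2 cycles on 43: each ℓ→(−1)^(ℓ−1), product (−1)^41 = -1.
(12|43)_J = -1 (Zolotarev's lemma cross-check).

-1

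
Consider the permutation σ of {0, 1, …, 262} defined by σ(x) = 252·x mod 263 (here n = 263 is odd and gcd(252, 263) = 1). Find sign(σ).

-1

Trace 7: π^k(7) = [7, 186, 58, 151, 180, 124, 214] for k=0..6.
2 cycles of lengths [262, 1].
263 − 2 = 261 transpositions; sign(π) = (−1)^261 = -1.
The Jacobi symbol (252|263) = -1 (Zolotarev) agrees.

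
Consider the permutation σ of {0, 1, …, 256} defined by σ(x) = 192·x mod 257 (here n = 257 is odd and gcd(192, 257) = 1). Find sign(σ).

-1

Start at x=241: 241 → 12 → 248 → 71 → 11 → 56 → 215 → … (one orbit).
π_192 has 2 disjoint cycles with lengths [256, 1] on {0,…,256}.
2 cycles on 257: each ℓ→(−1)^(ℓ−1), product (−1)^255 = -1.
(192|257)_J = -1 (Zolotarev's lemma cross-check).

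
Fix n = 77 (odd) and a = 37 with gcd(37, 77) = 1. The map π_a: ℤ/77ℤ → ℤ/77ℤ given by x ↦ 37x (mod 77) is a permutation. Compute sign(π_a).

Orbit of 64 under x↦37x: [64, 58, 67, 15, 16, 53, 36]… (length divides ord_77(37)).
π_37 has 9 disjoint cycles with lengths [15, 15, 15, 15, 5, 5, 3, 3, 1] on {0,…,76}.
n − c = 77 − 9 = 68; sign = (−1)^68 = +1.
Via Zolotarev, sign(π_{37}) = (37|77) = +1.

+1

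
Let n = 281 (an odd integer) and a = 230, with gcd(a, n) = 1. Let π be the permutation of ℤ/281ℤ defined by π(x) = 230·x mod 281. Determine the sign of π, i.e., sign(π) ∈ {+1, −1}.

-1

Orbit of 239 under x↦230x: [239, 175, 67, 236, 47, 132, 12]… (length divides ord_281(230)).
Cycle lengths of π_230 on ℤ/281ℤ: [280, 1]; 2 cycles in total.
sign(π) = (−1)^{n − #cycles} = (−1)^{281−2} = (−1)^279 = -1.
Via Zolotarev, sign(π_{230}) = (230|281) = -1.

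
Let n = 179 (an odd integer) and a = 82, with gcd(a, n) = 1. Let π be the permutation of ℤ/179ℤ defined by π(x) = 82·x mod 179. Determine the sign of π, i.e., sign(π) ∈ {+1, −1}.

Orbit of 110 under x↦82x: [110, 70, 12, 89, 138, 39, 155]… (length divides ord_179(82)).
The orbit structure of x ↦ 82x mod 179: 3 orbits of sizes [89, 89, 1].
sign(π) = (−1)^{n − #cycles} = (−1)^{179−3} = (−1)^176 = +1.
Check: (82/179) = +1 by Zolotarev.

+1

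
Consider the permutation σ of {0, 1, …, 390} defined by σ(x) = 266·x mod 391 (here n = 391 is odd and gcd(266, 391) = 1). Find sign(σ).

Orbit of 280 under x↦266x: [280, 190, 101, 278, 49, 131, 47]… (length divides ord_391(266)).
Cycle type of π: 176×2 + 16 + 11×2 + 1; total 6 cycles.
sign(π) = (−1)^{n − #cycles} = (−1)^{391−6} = (−1)^385 = -1.

-1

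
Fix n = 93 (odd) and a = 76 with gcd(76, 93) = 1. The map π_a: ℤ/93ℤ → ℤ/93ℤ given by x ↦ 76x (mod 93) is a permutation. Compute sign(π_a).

+1

Trace 16: π^k(16) = [16, 7, 67, 70, 19, 49, 4] for k=0..6.
Decompose π into cycles: lengths [15, 15, 15, 15, 15, 15, 1, 1, 1] (9 cycles, including the fixed point 0).
With 9 cycles on 93 points, sign = (−1)^{93−9} = +1.
Via Zolotarev, sign(π_{76}) = (76|93) = +1.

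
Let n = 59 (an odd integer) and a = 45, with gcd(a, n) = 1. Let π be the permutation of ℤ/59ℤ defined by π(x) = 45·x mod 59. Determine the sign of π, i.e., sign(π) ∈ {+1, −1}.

Start at x=48: 48 → 36 → 27 → 35 → 41 → 16 → 12 → … (one orbit).
Decompose π into cycles: lengths [29, 29, 1] (3 cycles, including the fixed point 0).
59 − 3 = 56 transpositions; sign(π) = (−1)^56 = +1.
Via Zolotarev, sign(π_{45}) = (45|59) = +1.

+1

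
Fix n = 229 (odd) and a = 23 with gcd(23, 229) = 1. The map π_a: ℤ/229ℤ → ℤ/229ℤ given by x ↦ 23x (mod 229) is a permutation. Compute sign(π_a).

-1

Orbit of 71 under x↦23x: [71, 30, 3, 69, 213, 90, 9]… (length divides ord_229(23)).
2 cycles of lengths [228, 1].
2 cycles on 229: each ℓ→(−1)^(ℓ−1), product (−1)^227 = -1.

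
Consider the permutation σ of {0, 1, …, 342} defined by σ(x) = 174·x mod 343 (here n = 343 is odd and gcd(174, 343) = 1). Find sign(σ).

-1

Orbit of 239 under x↦174x: [239, 83, 36, 90, 225, 48, 120]… (length divides ord_343(174)).
The orbit structure of x ↦ 174x mod 343: 10 orbits of sizes [98, 98, 98, 14, 14, 14, 2, 2, 2, 1].
With 10 cycles on 343 points, sign = (−1)^{343−10} = -1.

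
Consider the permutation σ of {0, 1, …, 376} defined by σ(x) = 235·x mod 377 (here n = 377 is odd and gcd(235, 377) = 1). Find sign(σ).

Orbit of 14 under x↦235x: [14, 274, 300, 1, 235, 183, 27]… (length divides ord_377(235)).
Cycle lengths of π_235 on ℤ/377ℤ: [28, 28, 28, 28, 28, 28, 28, 28, 28, 28, 28, 28, 28, 1, 1, 1, 1, 1, 1, 1, 1, 1, 1, 1, 1, 1]; 26 cycles in total.
With 26 cycles on 377 points, sign = (−1)^{377−26} = -1.

-1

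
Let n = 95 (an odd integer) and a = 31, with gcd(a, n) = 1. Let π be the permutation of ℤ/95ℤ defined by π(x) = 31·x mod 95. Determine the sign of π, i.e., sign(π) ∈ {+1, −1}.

Trace 56: π^k(56) = [56, 26, 46, 1, 31, 11] for k=0..5.
Decompose π into cycles: lengths [6, 6, 6, 6, 6, 6, 6, 6, 6, 6, 6, 6, 6, 6, 6, 1, 1, 1, 1, 1] (20 cycles, including the fixed point 0).
20 cycles on 95: each ℓ→(−1)^(ℓ−1), product (−1)^75 = -1.

-1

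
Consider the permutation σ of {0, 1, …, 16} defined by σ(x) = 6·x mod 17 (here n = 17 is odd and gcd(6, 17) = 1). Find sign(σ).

Orbit of 5 under x↦6x: [5, 13, 10, 9, 3, 1, 6]… (length divides ord_17(6)).
2 cycles of lengths [16, 1].
Σ(ℓ_i−1) = 17−2 = 15; sign = (−1)^15 = -1.
(6|17)_J = -1 (Zolotarev's lemma cross-check).

-1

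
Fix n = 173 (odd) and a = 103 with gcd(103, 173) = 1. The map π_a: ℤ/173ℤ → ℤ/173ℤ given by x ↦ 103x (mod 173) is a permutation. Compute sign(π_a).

Trace 73: π^k(73) = [73, 80, 109, 155, 49, 30, 149] for k=0..6.
The orbit structure of x ↦ 103x mod 173: 2 orbits of sizes [172, 1].
2 cycles on 173: each ℓ→(−1)^(ℓ−1), product (−1)^171 = -1.
(103|173)_J = -1 (Zolotarev's lemma cross-check).

-1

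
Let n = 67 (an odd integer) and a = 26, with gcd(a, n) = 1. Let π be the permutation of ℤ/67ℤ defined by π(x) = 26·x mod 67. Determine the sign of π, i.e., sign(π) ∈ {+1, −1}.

Start at x=4: 4 → 37 → 24 → 21 → 10 → 59 → 60 → … (one orbit).
3 cycles of lengths [33, 33, 1].
n − c = 67 − 3 = 64; sign = (−1)^64 = +1.

+1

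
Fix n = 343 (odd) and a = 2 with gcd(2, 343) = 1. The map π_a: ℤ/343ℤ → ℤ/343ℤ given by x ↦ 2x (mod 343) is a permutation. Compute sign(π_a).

Start at x=218: 218 → 93 → 186 → 29 → 58 → 116 → 232 → … (one orbit).
7 cycles of lengths [147, 147, 21, 21, 3, 3, 1].
n − c = 343 − 7 = 336; sign = (−1)^336 = +1.
Check: (2/343) = +1 by Zolotarev.

+1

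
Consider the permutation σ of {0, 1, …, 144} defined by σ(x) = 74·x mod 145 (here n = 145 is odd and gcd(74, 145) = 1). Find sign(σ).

+1

Orbit of 136 under x↦74x: [136, 59, 16, 24, 36, 54, 81]… (length divides ord_145(74)).
Cycle lengths of π_74 on ℤ/145ℤ: [14, 14, 14, 14, 14, 14, 14, 14, 7, 7, 7, 7, 2, 2, 1]; 15 cycles in total.
sign(π) = (−1)^{n − #cycles} = (−1)^{145−15} = (−1)^130 = +1.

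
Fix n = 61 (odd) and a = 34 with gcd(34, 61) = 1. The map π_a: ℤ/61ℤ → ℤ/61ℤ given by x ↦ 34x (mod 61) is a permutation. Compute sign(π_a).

+1

Trace 34: π^k(34) = [34, 58, 20, 9, 1] for k=0..4.
13 cycles of lengths [5, 5, 5, 5, 5, 5, 5, 5, 5, 5, 5, 5, 1].
With 13 cycles on 61 points, sign = (−1)^{61−13} = +1.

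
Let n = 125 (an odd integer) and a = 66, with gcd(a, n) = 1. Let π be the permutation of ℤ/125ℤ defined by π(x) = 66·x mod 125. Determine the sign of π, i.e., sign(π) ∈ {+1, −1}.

+1

Trace 31: π^k(31) = [31, 46, 36, 1, 66, 106, 121] for k=0..6.
Cycle lengths of π_66 on ℤ/125ℤ: [25, 25, 25, 25, 5, 5, 5, 5, 1, 1, 1, 1, 1]; 13 cycles in total.
n − c = 125 − 13 = 112; sign = (−1)^112 = +1.
Zolotarev: (66|125) = +1, matching the cycle-count sign.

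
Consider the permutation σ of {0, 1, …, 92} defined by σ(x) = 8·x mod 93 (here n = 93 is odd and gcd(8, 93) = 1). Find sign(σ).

-1

Orbit of 35 under x↦8x: [35, 1, 8, 64, 47, 4, 32]… (length divides ord_93(8)).
Cycle type of π: 10×6 + 5×6 + 2 + 1; total 14 cycles.
Σ(ℓ_i−1) = 93−14 = 79; sign = (−1)^79 = -1.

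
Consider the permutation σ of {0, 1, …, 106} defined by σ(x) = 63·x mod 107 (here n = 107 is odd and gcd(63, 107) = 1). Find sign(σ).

Orbit of 101 under x↦63x: [101, 50, 47, 72, 42, 78, 99]… (length divides ord_107(63)).
Cycle lengths of π_63 on ℤ/107ℤ: [106, 1]; 2 cycles in total.
107 − 2 = 105 transpositions; sign(π) = (−1)^105 = -1.

-1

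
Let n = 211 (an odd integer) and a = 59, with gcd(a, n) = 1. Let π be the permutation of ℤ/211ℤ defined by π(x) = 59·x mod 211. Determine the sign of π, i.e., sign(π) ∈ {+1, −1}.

Trace 49: π^k(49) = [49, 148, 81, 137, 65, 37, 73] for k=0..6.
π_59 has 3 disjoint cycles with lengths [105, 105, 1] on {0,…,210}.
211 − 3 = 208 transpositions; sign(π) = (−1)^208 = +1.
Via Zolotarev, sign(π_{59}) = (59|211) = +1.

+1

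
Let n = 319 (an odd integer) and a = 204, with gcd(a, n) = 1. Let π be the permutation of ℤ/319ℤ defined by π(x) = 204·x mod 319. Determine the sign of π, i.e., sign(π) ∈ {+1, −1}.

-1

Start at x=204: 204 → 146 → 117 → 262 → 175 → 291 → 30 → … (one orbit).
The orbit structure of x ↦ 204x mod 319: 58 orbits of sizes [10, 10, 10, 10, 10, 10, 10, 10, 10, 10, 10, 10, 10, 10, 10, 10, 10, 10, 10, 10, 10, 10, 10, 10, 10, 10, 10, 10, 10, 1, 1, 1, 1, 1, 1, 1, 1, 1, 1, 1, 1, 1, 1, 1, 1, 1, 1, 1, 1, 1, 1, 1, 1, 1, 1, 1, 1, 1].
58 cycles on 319: each ℓ→(−1)^(ℓ−1), product (−1)^261 = -1.
(204|319)_J = -1 (Zolotarev's lemma cross-check).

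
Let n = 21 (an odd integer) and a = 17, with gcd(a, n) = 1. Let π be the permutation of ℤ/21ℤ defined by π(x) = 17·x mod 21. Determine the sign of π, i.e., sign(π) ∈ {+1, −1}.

Trace 1: π^k(1) = [1, 17, 16, 20, 4, 5] for k=0..5.
π_17 has 5 disjoint cycles with lengths [6, 6, 6, 2, 1] on {0,…,20}.
21 − 5 = 16 transpositions; sign(π) = (−1)^16 = +1.

+1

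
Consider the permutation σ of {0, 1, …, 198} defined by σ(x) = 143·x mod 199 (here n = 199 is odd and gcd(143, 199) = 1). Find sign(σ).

Orbit of 89 under x↦143x: [89, 190, 106, 34, 86, 159, 51]… (length divides ord_199(143)).
π_143 has 2 disjoint cycles with lengths [198, 1] on {0,…,198}.
2 cycles on 199: each ℓ→(−1)^(ℓ−1), product (−1)^197 = -1.
Check: (143/199) = -1 by Zolotarev.

-1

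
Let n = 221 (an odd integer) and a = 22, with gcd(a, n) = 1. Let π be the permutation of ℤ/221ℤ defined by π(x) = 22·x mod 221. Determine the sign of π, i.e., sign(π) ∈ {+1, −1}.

Orbit of 133 under x↦22x: [133, 53, 61, 16, 131, 9, 198]… (length divides ord_221(22)).
π_22 has 10 disjoint cycles with lengths [48, 48, 48, 48, 16, 3, 3, 3, 3, 1] on {0,…,220}.
n − c = 221 − 10 = 211; sign = (−1)^211 = -1.
Via Zolotarev, sign(π_{22}) = (22|221) = -1.

-1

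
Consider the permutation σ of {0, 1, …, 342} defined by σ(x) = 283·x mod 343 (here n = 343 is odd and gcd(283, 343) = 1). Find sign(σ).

-1

Start at x=342: 342 → 60 → 173 → 253 → 255 → 135 → 132 → … (one orbit).
Cycle lengths of π_283 on ℤ/343ℤ: [294, 42, 6, 1]; 4 cycles in total.
n − c = 343 − 4 = 339; sign = (−1)^339 = -1.
(283|343)_J = -1 (Zolotarev's lemma cross-check).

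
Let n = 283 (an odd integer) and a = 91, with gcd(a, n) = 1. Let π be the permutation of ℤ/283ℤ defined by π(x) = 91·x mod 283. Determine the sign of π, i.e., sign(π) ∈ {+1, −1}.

Orbit of 150 under x↦91x: [150, 66, 63, 73, 134, 25, 11]… (length divides ord_283(91)).
π_91 has 3 disjoint cycles with lengths [141, 141, 1] on {0,…,282}.
283 − 3 = 280 transpositions; sign(π) = (−1)^280 = +1.
Via Zolotarev, sign(π_{91}) = (91|283) = +1.

+1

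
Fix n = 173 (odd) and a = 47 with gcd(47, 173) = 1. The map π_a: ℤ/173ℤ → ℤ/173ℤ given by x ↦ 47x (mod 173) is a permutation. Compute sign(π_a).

Start at x=60: 60 → 52 → 22 → 169 → 158 → 160 → 81 → … (one orbit).
Decompose π into cycles: lengths [43, 43, 43, 43, 1] (5 cycles, including the fixed point 0).
With 5 cycles on 173 points, sign = (−1)^{173−5} = +1.
Zolotarev: (47|173) = +1, matching the cycle-count sign.

+1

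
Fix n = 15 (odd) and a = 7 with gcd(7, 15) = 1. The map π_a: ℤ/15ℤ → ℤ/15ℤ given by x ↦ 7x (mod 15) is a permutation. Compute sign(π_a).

Start at x=13: 13 → 1 → 7 → 4 → 13 (one orbit).
Cycle type of π: 4×3 + 1×3; total 6 cycles.
n − c = 15 − 6 = 9; sign = (−1)^9 = -1.
The Jacobi symbol (7|15) = -1 (Zolotarev) agrees.

-1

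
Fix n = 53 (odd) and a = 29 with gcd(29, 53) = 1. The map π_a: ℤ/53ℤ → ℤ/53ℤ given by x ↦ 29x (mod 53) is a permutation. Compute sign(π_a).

+1

Trace 43: π^k(43) = [43, 28, 17, 16, 40, 47, 38] for k=0..6.
3 cycles of lengths [26, 26, 1].
sign(π) = (−1)^{n − #cycles} = (−1)^{53−3} = (−1)^50 = +1.
Check: (29/53) = +1 by Zolotarev.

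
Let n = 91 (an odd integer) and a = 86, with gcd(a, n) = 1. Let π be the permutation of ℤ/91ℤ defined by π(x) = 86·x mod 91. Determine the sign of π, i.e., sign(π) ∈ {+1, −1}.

Trace 79: π^k(79) = [79, 60, 64, 44, 53, 8, 51] for k=0..6.
Cycle lengths of π_86 on ℤ/91ℤ: [12, 12, 12, 12, 12, 12, 4, 4, 4, 3, 3, 1]; 12 cycles in total.
12 cycles on 91: each ℓ→(−1)^(ℓ−1), product (−1)^79 = -1.
Check: (86/91) = -1 by Zolotarev.

-1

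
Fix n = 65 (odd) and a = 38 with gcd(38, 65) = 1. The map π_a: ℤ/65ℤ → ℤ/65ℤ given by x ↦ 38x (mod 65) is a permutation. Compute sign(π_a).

Start at x=14: 14 → 12 → 1 → 38 → 14 (one orbit).
20 cycles of lengths [4, 4, 4, 4, 4, 4, 4, 4, 4, 4, 4, 4, 4, 2, 2, 2, 2, 2, 2, 1].
Σ(ℓ_i−1) = 65−20 = 45; sign = (−1)^45 = -1.

-1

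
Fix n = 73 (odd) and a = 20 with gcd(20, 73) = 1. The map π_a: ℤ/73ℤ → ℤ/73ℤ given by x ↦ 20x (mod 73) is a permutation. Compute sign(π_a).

-1

Orbit of 46 under x↦20x: [46, 44, 4, 7, 67, 26, 9]… (length divides ord_73(20)).
2 cycles of lengths [72, 1].
With 2 cycles on 73 points, sign = (−1)^{73−2} = -1.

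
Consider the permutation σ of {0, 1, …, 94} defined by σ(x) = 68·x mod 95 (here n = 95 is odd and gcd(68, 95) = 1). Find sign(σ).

-1

Orbit of 49 under x↦68x: [49, 7, 1, 68, 64, 77, 11]… (length divides ord_95(68)).
14 cycles of lengths [12, 12, 12, 12, 12, 12, 4, 3, 3, 3, 3, 3, 3, 1].
sign(π) = (−1)^{n − #cycles} = (−1)^{95−14} = (−1)^81 = -1.
(68|95)_J = -1 (Zolotarev's lemma cross-check).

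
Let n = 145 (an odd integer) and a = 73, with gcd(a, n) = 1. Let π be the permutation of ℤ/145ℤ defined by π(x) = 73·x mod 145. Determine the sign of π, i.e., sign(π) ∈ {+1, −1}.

+1

Orbit of 141 under x↦73x: [141, 143, 144, 72, 36, 18, 9]… (length divides ord_145(73)).
The orbit structure of x ↦ 73x mod 145: 7 orbits of sizes [28, 28, 28, 28, 28, 4, 1].
sign(π) = (−1)^{n − #cycles} = (−1)^{145−7} = (−1)^138 = +1.
Check: (73/145) = +1 by Zolotarev.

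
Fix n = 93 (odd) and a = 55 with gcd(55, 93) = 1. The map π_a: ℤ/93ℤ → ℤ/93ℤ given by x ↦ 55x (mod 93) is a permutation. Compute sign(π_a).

-1

Orbit of 40 under x↦55x: [40, 61, 7, 13, 64, 79, 67]… (length divides ord_93(55)).
Decompose π into cycles: lengths [30, 30, 30, 1, 1, 1] (6 cycles, including the fixed point 0).
93 − 6 = 87 transpositions; sign(π) = (−1)^87 = -1.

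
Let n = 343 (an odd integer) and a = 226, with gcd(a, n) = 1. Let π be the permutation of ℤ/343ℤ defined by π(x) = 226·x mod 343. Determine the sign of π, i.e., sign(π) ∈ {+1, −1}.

Trace 50: π^k(50) = [50, 324, 165, 246, 30, 263, 99] for k=0..6.
The orbit structure of x ↦ 226x mod 343: 31 orbits of sizes [21, 21, 21, 21, 21, 21, 21, 21, 21, 21, 21, 21, 21, 21, 3, 3, 3, 3, 3, 3, 3, 3, 3, 3, 3, 3, 3, 3, 3, 3, 1].
With 31 cycles on 343 points, sign = (−1)^{343−31} = +1.

+1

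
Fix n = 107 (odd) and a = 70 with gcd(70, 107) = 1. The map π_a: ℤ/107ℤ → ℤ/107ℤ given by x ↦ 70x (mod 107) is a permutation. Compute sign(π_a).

Start at x=104: 104 → 4 → 66 → 19 → 46 → 10 → 58 → … (one orbit).
Cycle type of π: 106 + 1; total 2 cycles.
n − c = 107 − 2 = 105; sign = (−1)^105 = -1.

-1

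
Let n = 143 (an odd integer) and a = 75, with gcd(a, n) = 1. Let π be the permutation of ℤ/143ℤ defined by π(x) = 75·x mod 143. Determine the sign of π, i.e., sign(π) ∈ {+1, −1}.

Orbit of 126 under x↦75x: [126, 12, 42, 4, 14, 49, 100]… (length divides ord_143(75)).
9 cycles of lengths [30, 30, 30, 30, 6, 6, 5, 5, 1].
With 9 cycles on 143 points, sign = (−1)^{143−9} = +1.
(75|143)_J = +1 (Zolotarev's lemma cross-check).

+1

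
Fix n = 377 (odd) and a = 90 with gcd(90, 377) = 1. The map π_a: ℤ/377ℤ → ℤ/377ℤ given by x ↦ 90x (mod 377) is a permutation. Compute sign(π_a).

-1

Start at x=337: 337 → 170 → 220 → 196 → 298 → 53 → 246 → … (one orbit).
Cycle lengths of π_90 on ℤ/377ℤ: [28, 28, 28, 28, 28, 28, 28, 28, 28, 28, 28, 28, 28, 2, 2, 2, 2, 2, 2, 1]; 20 cycles in total.
n − c = 377 − 20 = 357; sign = (−1)^357 = -1.
(90|377)_J = -1 (Zolotarev's lemma cross-check).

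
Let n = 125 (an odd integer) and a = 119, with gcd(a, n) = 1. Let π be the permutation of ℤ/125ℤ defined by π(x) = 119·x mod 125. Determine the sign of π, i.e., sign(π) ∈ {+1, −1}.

+1

Trace 26: π^k(26) = [26, 94, 61, 9, 71, 74, 56] for k=0..6.
Cycle lengths of π_119 on ℤ/125ℤ: [50, 50, 10, 10, 2, 2, 1]; 7 cycles in total.
Σ(ℓ_i−1) = 125−7 = 118; sign = (−1)^118 = +1.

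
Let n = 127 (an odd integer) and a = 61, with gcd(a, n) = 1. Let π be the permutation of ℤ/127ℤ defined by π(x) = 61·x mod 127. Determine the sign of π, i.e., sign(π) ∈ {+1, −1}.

+1

Start at x=64: 64 → 94 → 19 → 16 → 87 → 100 → 4 → … (one orbit).
Cycle lengths of π_61 on ℤ/127ℤ: [21, 21, 21, 21, 21, 21, 1]; 7 cycles in total.
127 − 7 = 120 transpositions; sign(π) = (−1)^120 = +1.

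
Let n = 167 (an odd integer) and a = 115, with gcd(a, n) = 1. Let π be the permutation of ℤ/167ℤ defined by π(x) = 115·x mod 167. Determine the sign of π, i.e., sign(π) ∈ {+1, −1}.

+1

Orbit of 87 under x↦115x: [87, 152, 112, 21, 77, 4, 126]… (length divides ord_167(115)).
3 cycles of lengths [83, 83, 1].
167 − 3 = 164 transpositions; sign(π) = (−1)^164 = +1.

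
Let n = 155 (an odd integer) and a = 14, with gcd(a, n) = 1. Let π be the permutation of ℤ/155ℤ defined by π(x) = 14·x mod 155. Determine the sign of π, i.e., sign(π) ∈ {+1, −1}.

+1

Orbit of 81 under x↦14x: [81, 49, 66, 149, 71, 64, 121]… (length divides ord_155(14)).
Cycle type of π: 30×4 + 15×2 + 2×2 + 1; total 9 cycles.
Σ(ℓ_i−1) = 155−9 = 146; sign = (−1)^146 = +1.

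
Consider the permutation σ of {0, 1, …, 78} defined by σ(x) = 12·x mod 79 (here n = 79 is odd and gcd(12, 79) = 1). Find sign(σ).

Start at x=57: 57 → 52 → 71 → 62 → 33 → 1 → 12 → … (one orbit).
Decompose π into cycles: lengths [26, 26, 26, 1] (4 cycles, including the fixed point 0).
With 4 cycles on 79 points, sign = (−1)^{79−4} = -1.
Via Zolotarev, sign(π_{12}) = (12|79) = -1.

-1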